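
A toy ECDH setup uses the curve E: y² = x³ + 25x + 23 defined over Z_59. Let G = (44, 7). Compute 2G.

tangent at (44, 7): λ = (3·44² + 25)/(2·7) ≡ 51/14. 14⁻¹ ≡ 38 (mod 59) since 14·38 = 532 ≡ 1, so λ ≡ 51·38 ≡ 50.
  x = λ² - 44 - 44 = 2500 - 88 ≡ 52; y = λ·(44 - 52) - 7 ≡ 6. → (52, 6)

(52, 6)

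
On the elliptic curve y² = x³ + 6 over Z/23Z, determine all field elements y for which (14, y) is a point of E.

6, 17

x³ + 0x + 6 = 2750 ≡ 13 (mod 23).
Square roots of 13 mod 23: 6 and 17 (since 6² = 36 ≡ 13).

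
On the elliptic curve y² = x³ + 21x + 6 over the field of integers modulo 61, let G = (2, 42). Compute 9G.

(52, 8)

Repeated addition: build up to 9G.
2G: tangent at (2, 42): λ = (3·2² + 21)/(2·42) ≡ 33/23. 23⁻¹ ≡ 8 (mod 61), so λ ≡ 33·8 ≡ 20.
  x = λ² - 2 - 2 = 400 - 4 ≡ 30; y = λ·(2 - 30) - 42 ≡ 8. → (30, 8)
3G: (30, 8) + (2, 42). λ = (42 - 8)/(2 - 30) ≡ 34/33 mod 61. 33⁻¹ ≡ 37 (mod 61), so λ ≡ 38.
  x = λ² - 30 - 2 = 1444 - 32 ≡ 9; y = λ·(30 - 9) - 8 ≡ 58. → (9, 58)
4G: (9, 58) + (2, 42). λ = (42 - 58)/(2 - 9) ≡ 45/54 mod 61. 54⁻¹ ≡ 26 (mod 61) since 54·26 = 1404 ≡ 1, so λ ≡ 11.
  x = λ² - 9 - 2 = 121 - 11 ≡ 49; y = λ·(9 - 49) - 58 ≡ 51. → (49, 51)
5G: (49, 51) + (2, 42). λ = (42 - 51)/(2 - 49) ≡ 52/14 mod 61. 14⁻¹ ≡ 48 (mod 61), so λ ≡ 56.
  x = λ² - 49 - 2 = 3136 - 51 ≡ 35; y = λ·(49 - 35) - 51 ≡ 1. → (35, 1)
6G: (35, 1) + (2, 42). λ = (42 - 1)/(2 - 35) ≡ 41/28 mod 61. 28⁻¹ ≡ 24 (mod 61), so λ ≡ 8.
  x = λ² - 35 - 2 = 64 - 37 ≡ 27; y = λ·(35 - 27) - 1 ≡ 2. → (27, 2)
7G: (27, 2) + (2, 42). λ = (42 - 2)/(2 - 27) ≡ 40/36 mod 61. 36⁻¹ ≡ 39 (mod 61), so λ ≡ 35.
  x = λ² - 27 - 2 = 1225 - 29 ≡ 37; y = λ·(27 - 37) - 2 ≡ 14. → (37, 14)
8G: (37, 14) + (2, 42). λ = (42 - 14)/(2 - 37) ≡ 28/26 mod 61. 26⁻¹ ≡ 54 (mod 61), so λ ≡ 48.
  x = λ² - 37 - 2 = 2304 - 39 ≡ 8; y = λ·(37 - 8) - 14 ≡ 36. → (8, 36)
9G: (8, 36) + (2, 42). λ = (42 - 36)/(2 - 8) ≡ 6/55 mod 61. 55⁻¹ ≡ 10 (mod 61) since 55·10 = 550 ≡ 1, so λ ≡ 60.
  x = λ² - 8 - 2 = 3600 - 10 ≡ 52; y = λ·(8 - 52) - 36 ≡ 8. → (52, 8)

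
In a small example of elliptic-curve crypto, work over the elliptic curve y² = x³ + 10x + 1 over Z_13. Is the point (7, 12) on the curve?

y² = 12² ≡ 1; x³ + 10x + 1 = 414 ≡ 11 (mod 13). 1 ≠ 11.

no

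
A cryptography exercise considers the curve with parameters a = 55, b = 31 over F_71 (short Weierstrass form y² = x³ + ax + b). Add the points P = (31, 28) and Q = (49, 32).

(34, 66)

(31, 28) + (49, 32). λ = (32 - 28)/(49 - 31) ≡ 4/18 mod 71. 18⁻¹ ≡ 4 (mod 71) since 18·4 = 72 ≡ 1, so λ ≡ 16.
  x = λ² - 31 - 49 = 256 - 80 ≡ 34; y = λ·(31 - 34) - 28 ≡ 66. → (34, 66)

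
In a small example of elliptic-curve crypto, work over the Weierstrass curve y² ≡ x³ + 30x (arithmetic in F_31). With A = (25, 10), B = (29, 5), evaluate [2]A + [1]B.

First 2A:
Repeated addition: build up to 2A.
2A: tangent at (25, 10): λ = (3·25² + 30)/(2·10) ≡ 14/20. 20⁻¹ ≡ 14 (mod 31), so λ ≡ 14·14 ≡ 10.
  x = λ² - 25 - 25 = 100 - 50 ≡ 19; y = λ·(25 - 19) - 10 ≡ 19. → (19, 19)
2A = (19, 19).
Finally 2A + B:
(19, 19) + (29, 5). λ = (5 - 19)/(29 - 19) ≡ 17/10 mod 31. 10⁻¹ ≡ 28 (mod 31), so λ ≡ 11.
  x = λ² - 19 - 29 = 121 - 48 ≡ 11; y = λ·(19 - 11) - 19 ≡ 7. → (11, 7)

(11, 7)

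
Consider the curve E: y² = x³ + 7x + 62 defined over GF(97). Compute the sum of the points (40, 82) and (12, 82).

(40, 82) + (12, 82). λ = (82 - 82)/(12 - 40) ≡ 0/69 mod 97. 69⁻¹ ≡ 45 (mod 97) since 69·45 = 3105 ≡ 1, so λ ≡ 0.
  x = λ² - 40 - 12 = 0 - 52 ≡ 45; y = λ·(40 - 45) - 82 ≡ 15. → (45, 15)

(45, 15)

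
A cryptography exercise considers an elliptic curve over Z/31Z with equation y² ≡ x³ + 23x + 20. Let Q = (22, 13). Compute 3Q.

Repeated addition: build up to 3Q.
2Q: tangent at (22, 13): λ = (3·22² + 23)/(2·13) ≡ 18/26. 26⁻¹ ≡ 6 (mod 31) since 26·6 = 156 ≡ 1, so λ ≡ 18·6 ≡ 15.
  x = λ² - 22 - 22 = 225 - 44 ≡ 26; y = λ·(22 - 26) - 13 ≡ 20. → (26, 20)
3Q: (26, 20) + (22, 13). λ = (13 - 20)/(22 - 26) ≡ 24/27 mod 31. 27⁻¹ ≡ 23 (mod 31), so λ ≡ 25.
  x = λ² - 26 - 22 = 625 - 48 ≡ 19; y = λ·(26 - 19) - 20 ≡ 0. → (19, 0)

(19, 0)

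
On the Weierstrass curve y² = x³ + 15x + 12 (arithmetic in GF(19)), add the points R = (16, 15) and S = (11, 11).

(1, 16)

(16, 15) + (11, 11). λ = (11 - 15)/(11 - 16) ≡ 15/14 mod 19. 14⁻¹ ≡ 15 (mod 19), so λ ≡ 16.
  x = λ² - 16 - 11 = 256 - 27 ≡ 1; y = λ·(16 - 1) - 15 ≡ 16. → (1, 16)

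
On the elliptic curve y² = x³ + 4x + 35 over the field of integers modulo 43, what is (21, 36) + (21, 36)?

(24, 18)

tangent at (21, 36): λ = (3·21² + 4)/(2·36) ≡ 37/29. 29⁻¹ ≡ 3 (mod 43), so λ ≡ 37·3 ≡ 25.
  x = λ² - 21 - 21 = 625 - 42 ≡ 24; y = λ·(21 - 24) - 36 ≡ 18. → (24, 18)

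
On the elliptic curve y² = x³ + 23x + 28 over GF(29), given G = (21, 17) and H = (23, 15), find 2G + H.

(2, 13)

First 2G:
Repeated addition: build up to 2G.
2G: tangent at (21, 17): λ = (3·21² + 23)/(2·17) ≡ 12/5. 5⁻¹ ≡ 6 (mod 29), so λ ≡ 12·6 ≡ 14.
  x = λ² - 21 - 21 = 196 - 42 ≡ 9; y = λ·(21 - 9) - 17 ≡ 6. → (9, 6)
2G = (9, 6).
Finally 2G + H:
(9, 6) + (23, 15). λ = (15 - 6)/(23 - 9) ≡ 9/14 mod 29. 14⁻¹ ≡ 27 (mod 29) since 14·27 = 378 ≡ 1, so λ ≡ 11.
  x = λ² - 9 - 23 = 121 - 32 ≡ 2; y = λ·(9 - 2) - 6 ≡ 13. → (2, 13)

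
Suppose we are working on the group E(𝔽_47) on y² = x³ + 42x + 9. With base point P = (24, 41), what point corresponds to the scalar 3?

(21, 0)

Repeated addition: build up to 3P.
2P: tangent at (24, 41): λ = (3·24² + 42)/(2·41) ≡ 31/35. 35⁻¹ ≡ 43 (mod 47), so λ ≡ 31·43 ≡ 17.
  x = λ² - 24 - 24 = 289 - 48 ≡ 6; y = λ·(24 - 6) - 41 ≡ 30. → (6, 30)
3P: (6, 30) + (24, 41). λ = (41 - 30)/(24 - 6) ≡ 11/18 mod 47. 18⁻¹ ≡ 34 (mod 47), so λ ≡ 45.
  x = λ² - 6 - 24 = 2025 - 30 ≡ 21; y = λ·(6 - 21) - 30 ≡ 0. → (21, 0)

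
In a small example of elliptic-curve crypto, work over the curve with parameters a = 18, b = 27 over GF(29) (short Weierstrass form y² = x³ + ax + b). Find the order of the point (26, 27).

2P: tangent at (26, 27): λ = (3·26² + 18)/(2·27) ≡ 16/25. 25⁻¹ ≡ 7 (mod 29) since 25·7 = 175 ≡ 1, so λ ≡ 16·7 ≡ 25.
  x = λ² - 26 - 26 = 625 - 52 ≡ 22; y = λ·(26 - 22) - 27 ≡ 15. → (22, 15)
3P: (22, 15) + (26, 27). λ = (27 - 15)/(26 - 22) ≡ 12/4 mod 29. 4⁻¹ ≡ 22 (mod 29), so λ ≡ 3.
  x = λ² - 22 - 26 = 9 - 48 ≡ 19; y = λ·(22 - 19) - 15 ≡ 23. → (19, 23)
4P: (19, 23) + (26, 27). λ = (27 - 23)/(26 - 19) ≡ 4/7 mod 29. 7⁻¹ ≡ 25 (mod 29) since 7·25 = 175 ≡ 1, so λ ≡ 13.
  x = λ² - 19 - 26 = 169 - 45 ≡ 8; y = λ·(19 - 8) - 23 ≡ 4. → (8, 4)
5P: (8, 4) + (26, 27). λ = (27 - 4)/(26 - 8) ≡ 23/18 mod 29. 18⁻¹ ≡ 21 (mod 29), so λ ≡ 19.
  x = λ² - 8 - 26 = 361 - 34 ≡ 8; y = λ·(8 - 8) - 4 ≡ 25. → (8, 25)
6P: (8, 25) + (26, 27). λ = (27 - 25)/(26 - 8) ≡ 2/18 mod 29. 18⁻¹ ≡ 21 (mod 29), so λ ≡ 13.
  x = λ² - 8 - 26 = 169 - 34 ≡ 19; y = λ·(8 - 19) - 25 ≡ 6. → (19, 6)
7P: (19, 6) + (26, 27). λ = (27 - 6)/(26 - 19) ≡ 21/7 mod 29. 7⁻¹ ≡ 25 (mod 29) since 7·25 = 175 ≡ 1, so λ ≡ 3.
  x = λ² - 19 - 26 = 9 - 45 ≡ 22; y = λ·(19 - 22) - 6 ≡ 14. → (22, 14)
8P: (22, 14) + (26, 27). λ = (27 - 14)/(26 - 22) ≡ 13/4 mod 29. 4⁻¹ ≡ 22 (mod 29), so λ ≡ 25.
  x = λ² - 22 - 26 = 625 - 48 ≡ 26; y = λ·(22 - 26) - 14 ≡ 2. → (26, 2)
9P: (26, 2) + (26, 27): same x and y₁ ≡ -y₂, so the sum is 𝒪.
9P = 𝒪, so the order is 9.

9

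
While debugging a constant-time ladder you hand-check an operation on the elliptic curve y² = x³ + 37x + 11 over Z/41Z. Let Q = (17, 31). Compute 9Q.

Repeated addition: build up to 9Q.
2Q: tangent at (17, 31): λ = (3·17² + 37)/(2·31) ≡ 2/21. 21⁻¹ ≡ 2 (mod 41), so λ ≡ 2·2 ≡ 4.
  x = λ² - 17 - 17 = 16 - 34 ≡ 23; y = λ·(17 - 23) - 31 ≡ 27. → (23, 27)
3Q: (23, 27) + (17, 31). λ = (31 - 27)/(17 - 23) ≡ 4/35 mod 41. 35⁻¹ ≡ 34 (mod 41), so λ ≡ 13.
  x = λ² - 23 - 17 = 169 - 40 ≡ 6; y = λ·(23 - 6) - 27 ≡ 30. → (6, 30)
4Q: (6, 30) + (17, 31). λ = (31 - 30)/(17 - 6) ≡ 1/11 mod 41. 11⁻¹ ≡ 15 (mod 41), so λ ≡ 15.
  x = λ² - 6 - 17 = 225 - 23 ≡ 38; y = λ·(6 - 38) - 30 ≡ 23. → (38, 23)
5Q: (38, 23) + (17, 31). λ = (31 - 23)/(17 - 38) ≡ 8/20 mod 41. 20⁻¹ ≡ 39 (mod 41), so λ ≡ 25.
  x = λ² - 38 - 17 = 625 - 55 ≡ 37; y = λ·(38 - 37) - 23 ≡ 2. → (37, 2)
6Q: (37, 2) + (17, 31). λ = (31 - 2)/(17 - 37) ≡ 29/21 mod 41. 21⁻¹ ≡ 2 (mod 41), so λ ≡ 17.
  x = λ² - 37 - 17 = 289 - 54 ≡ 30; y = λ·(37 - 30) - 2 ≡ 35. → (30, 35)
7Q: (30, 35) + (17, 31). λ = (31 - 35)/(17 - 30) ≡ 37/28 mod 41. 28⁻¹ ≡ 22 (mod 41) since 28·22 = 616 ≡ 1, so λ ≡ 35.
  x = λ² - 30 - 17 = 1225 - 47 ≡ 30; y = λ·(30 - 30) - 35 ≡ 6. → (30, 6)
8Q: (30, 6) + (17, 31). λ = (31 - 6)/(17 - 30) ≡ 25/28 mod 41. 28⁻¹ ≡ 22 (mod 41), so λ ≡ 17.
  x = λ² - 30 - 17 = 289 - 47 ≡ 37; y = λ·(30 - 37) - 6 ≡ 39. → (37, 39)
9Q: (37, 39) + (17, 31). λ = (31 - 39)/(17 - 37) ≡ 33/21 mod 41. 21⁻¹ ≡ 2 (mod 41), so λ ≡ 25.
  x = λ² - 37 - 17 = 625 - 54 ≡ 38; y = λ·(37 - 38) - 39 ≡ 18. → (38, 18)

(38, 18)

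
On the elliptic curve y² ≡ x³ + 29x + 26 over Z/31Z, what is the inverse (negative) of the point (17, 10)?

(17, 21)

-(17, 10) = (17, -10 mod 31) = (17, 21).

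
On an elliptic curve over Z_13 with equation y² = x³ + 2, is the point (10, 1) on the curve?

y² = 1² ≡ 1; x³ + 0x + 2 = 1002 ≡ 1 (mod 13). 1 = 1.

yes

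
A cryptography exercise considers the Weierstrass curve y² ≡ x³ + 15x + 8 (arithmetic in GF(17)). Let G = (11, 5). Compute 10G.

Repeated addition: build up to 10G.
2G: tangent at (11, 5): λ = (3·11² + 15)/(2·5) ≡ 4/10. 10⁻¹ ≡ 12 (mod 17) since 10·12 = 120 ≡ 1, so λ ≡ 4·12 ≡ 14.
  x = λ² - 11 - 11 = 196 - 22 ≡ 4; y = λ·(11 - 4) - 5 ≡ 8. → (4, 8)
3G: (4, 8) + (11, 5). λ = (5 - 8)/(11 - 4) ≡ 14/7 mod 17. 7⁻¹ ≡ 5 (mod 17) since 7·5 = 35 ≡ 1, so λ ≡ 2.
  x = λ² - 4 - 11 = 4 - 15 ≡ 6; y = λ·(4 - 6) - 8 ≡ 5. → (6, 5)
4G: (6, 5) + (11, 5). λ = (5 - 5)/(11 - 6) ≡ 0/5 mod 17. 5⁻¹ ≡ 7 (mod 17) since 5·7 = 35 ≡ 1, so λ ≡ 0.
  x = λ² - 6 - 11 = 0 - 17 ≡ 0; y = λ·(6 - 0) - 5 ≡ 12. → (0, 12)
5G: (0, 12) + (11, 5). λ = (5 - 12)/(11 - 0) ≡ 10/11 mod 17. 11⁻¹ ≡ 14 (mod 17), so λ ≡ 4.
  x = λ² - 0 - 11 = 16 - 11 ≡ 5; y = λ·(0 - 5) - 12 ≡ 2. → (5, 2)
6G: (5, 2) + (11, 5). λ = (5 - 2)/(11 - 5) ≡ 3/6 mod 17. 6⁻¹ ≡ 3 (mod 17) since 6·3 = 18 ≡ 1, so λ ≡ 9.
  x = λ² - 5 - 11 = 81 - 16 ≡ 14; y = λ·(5 - 14) - 2 ≡ 2. → (14, 2)
7G: (14, 2) + (11, 5). λ = (5 - 2)/(11 - 14) ≡ 3/14 mod 17. 14⁻¹ ≡ 11 (mod 17), so λ ≡ 16.
  x = λ² - 14 - 11 = 256 - 25 ≡ 10; y = λ·(14 - 10) - 2 ≡ 11. → (10, 11)
8G: (10, 11) + (11, 5). λ = (5 - 11)/(11 - 10) ≡ 11/1 mod 17. 1⁻¹ ≡ 1 (mod 17), so λ ≡ 11.
  x = λ² - 10 - 11 = 121 - 21 ≡ 15; y = λ·(10 - 15) - 11 ≡ 2. → (15, 2)
9G: (15, 2) + (11, 5). λ = (5 - 2)/(11 - 15) ≡ 3/13 mod 17. 13⁻¹ ≡ 4 (mod 17), so λ ≡ 12.
  x = λ² - 15 - 11 = 144 - 26 ≡ 16; y = λ·(15 - 16) - 2 ≡ 3. → (16, 3)
10G: (16, 3) + (11, 5). λ = (5 - 3)/(11 - 16) ≡ 2/12 mod 17. 12⁻¹ ≡ 10 (mod 17), so λ ≡ 3.
  x = λ² - 16 - 11 = 9 - 27 ≡ 16; y = λ·(16 - 16) - 3 ≡ 14. → (16, 14)

(16, 14)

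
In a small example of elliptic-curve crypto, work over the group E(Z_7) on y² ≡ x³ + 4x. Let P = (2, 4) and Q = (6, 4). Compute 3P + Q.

(3, 2)

First 3P:
Repeated addition: build up to 3P.
2P: tangent at (2, 4): λ = (3·2² + 4)/(2·4) ≡ 2/1. 1⁻¹ ≡ 1 (mod 7) since 1·1 = 1 ≡ 1, so λ ≡ 2·1 ≡ 2.
  x = λ² - 2 - 2 = 4 - 4 ≡ 0; y = λ·(2 - 0) - 4 ≡ 0. → (0, 0)
3P: (0, 0) + (2, 4). λ = (4 - 0)/(2 - 0) ≡ 4/2 mod 7. 2⁻¹ ≡ 4 (mod 7) since 2·4 = 8 ≡ 1, so λ ≡ 2.
  x = λ² - 0 - 2 = 4 - 2 ≡ 2; y = λ·(0 - 2) - 0 ≡ 3. → (2, 3)
3P = (2, 3).
Finally 3P + Q:
(2, 3) + (6, 4). λ = (4 - 3)/(6 - 2) ≡ 1/4 mod 7. 4⁻¹ ≡ 2 (mod 7), so λ ≡ 2.
  x = λ² - 2 - 6 = 4 - 8 ≡ 3; y = λ·(2 - 3) - 3 ≡ 2. → (3, 2)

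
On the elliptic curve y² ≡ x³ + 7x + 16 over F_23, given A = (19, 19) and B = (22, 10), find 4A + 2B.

First 4A:
Repeated addition: build up to 4A.
2A: tangent at (19, 19): λ = (3·19² + 7)/(2·19) ≡ 9/15. 15⁻¹ ≡ 20 (mod 23), so λ ≡ 9·20 ≡ 19.
  x = λ² - 19 - 19 = 361 - 38 ≡ 1; y = λ·(19 - 1) - 19 ≡ 1. → (1, 1)
3A: (1, 1) + (19, 19). λ = (19 - 1)/(19 - 1) ≡ 18/18 mod 23. 18⁻¹ ≡ 9 (mod 23), so λ ≡ 1.
  x = λ² - 1 - 19 = 1 - 20 ≡ 4; y = λ·(1 - 4) - 1 ≡ 19. → (4, 19)
4A: (4, 19) + (19, 19). λ = (19 - 19)/(19 - 4) ≡ 0/15 mod 23. 15⁻¹ ≡ 20 (mod 23), so λ ≡ 0.
  x = λ² - 4 - 19 = 0 - 23 ≡ 0; y = λ·(4 - 0) - 19 ≡ 4. → (0, 4)
4A = (0, 4).
Next 2B:
Repeated addition: build up to 2B.
2B: tangent at (22, 10): λ = (3·22² + 7)/(2·10) ≡ 10/20. 20⁻¹ ≡ 15 (mod 23), so λ ≡ 10·15 ≡ 12.
  x = λ² - 22 - 22 = 144 - 44 ≡ 8; y = λ·(22 - 8) - 10 ≡ 20. → (8, 20)
2B = (8, 20).
Finally 4A + 2B:
(0, 4) + (8, 20). λ = (20 - 4)/(8 - 0) ≡ 16/8 mod 23. 8⁻¹ ≡ 3 (mod 23) since 8·3 = 24 ≡ 1, so λ ≡ 2.
  x = λ² - 0 - 8 = 4 - 8 ≡ 19; y = λ·(0 - 19) - 4 ≡ 4. → (19, 4)

(19, 4)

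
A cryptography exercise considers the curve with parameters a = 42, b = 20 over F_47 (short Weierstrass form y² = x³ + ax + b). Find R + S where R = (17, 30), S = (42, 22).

(17, 30) + (42, 22). λ = (22 - 30)/(42 - 17) ≡ 39/25 mod 47. 25⁻¹ ≡ 32 (mod 47) since 25·32 = 800 ≡ 1, so λ ≡ 26.
  x = λ² - 17 - 42 = 676 - 59 ≡ 6; y = λ·(17 - 6) - 30 ≡ 21. → (6, 21)

(6, 21)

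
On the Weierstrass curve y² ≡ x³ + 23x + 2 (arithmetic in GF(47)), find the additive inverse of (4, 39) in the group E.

(4, 8)

-(4, 39) = (4, -39 mod 47) = (4, 8).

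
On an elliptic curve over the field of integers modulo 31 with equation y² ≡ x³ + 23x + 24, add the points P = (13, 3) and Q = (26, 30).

(13, 3) + (26, 30). λ = (30 - 3)/(26 - 13) ≡ 27/13 mod 31. 13⁻¹ ≡ 12 (mod 31), so λ ≡ 14.
  x = λ² - 13 - 26 = 196 - 39 ≡ 2; y = λ·(13 - 2) - 3 ≡ 27. → (2, 27)

(2, 27)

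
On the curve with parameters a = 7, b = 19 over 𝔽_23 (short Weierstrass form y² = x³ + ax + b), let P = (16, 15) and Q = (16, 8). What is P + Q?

O

The two points share x = 16 and their y-coordinates satisfy 15 + 8 ≡ 0 (mod 23), so they are inverses. Their sum is the point at infinity.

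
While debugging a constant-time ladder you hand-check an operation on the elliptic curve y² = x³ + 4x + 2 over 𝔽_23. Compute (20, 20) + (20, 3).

O

The two points share x = 20 and their y-coordinates satisfy 20 + 3 ≡ 0 (mod 23), so they are inverses. Their sum is the point at infinity.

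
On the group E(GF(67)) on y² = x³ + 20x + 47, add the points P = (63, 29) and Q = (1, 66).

(63, 29) + (1, 66). λ = (66 - 29)/(1 - 63) ≡ 37/5 mod 67. 5⁻¹ ≡ 27 (mod 67) since 5·27 = 135 ≡ 1, so λ ≡ 61.
  x = λ² - 63 - 1 = 3721 - 64 ≡ 39; y = λ·(63 - 39) - 29 ≡ 28. → (39, 28)

(39, 28)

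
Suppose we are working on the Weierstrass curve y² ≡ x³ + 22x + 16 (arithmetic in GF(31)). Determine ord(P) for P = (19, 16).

2P: tangent at (19, 16): λ = (3·19² + 22)/(2·16) ≡ 20/1. 1⁻¹ ≡ 1 (mod 31) since 1·1 = 1 ≡ 1, so λ ≡ 20·1 ≡ 20.
  x = λ² - 19 - 19 = 400 - 38 ≡ 21; y = λ·(19 - 21) - 16 ≡ 6. → (21, 6)
3P: (21, 6) + (19, 16). λ = (16 - 6)/(19 - 21) ≡ 10/29 mod 31. 29⁻¹ ≡ 15 (mod 31), so λ ≡ 26.
  x = λ² - 21 - 19 = 676 - 40 ≡ 16; y = λ·(21 - 16) - 6 ≡ 0. → (16, 0)
4P: (16, 0) + (19, 16). λ = (16 - 0)/(19 - 16) ≡ 16/3 mod 31. 3⁻¹ ≡ 21 (mod 31) since 3·21 = 63 ≡ 1, so λ ≡ 26.
  x = λ² - 16 - 19 = 676 - 35 ≡ 21; y = λ·(16 - 21) - 0 ≡ 25. → (21, 25)
5P: (21, 25) + (19, 16). λ = (16 - 25)/(19 - 21) ≡ 22/29 mod 31. 29⁻¹ ≡ 15 (mod 31), so λ ≡ 20.
  x = λ² - 21 - 19 = 400 - 40 ≡ 19; y = λ·(21 - 19) - 25 ≡ 15. → (19, 15)
6P: (19, 15) + (19, 16): same x and y₁ ≡ -y₂, so the sum is the point at infinity.
6P = the point at infinity, so the order is 6.

6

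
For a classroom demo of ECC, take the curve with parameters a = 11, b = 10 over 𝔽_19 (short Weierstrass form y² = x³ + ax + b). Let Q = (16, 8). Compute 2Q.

(6, 11)

tangent at (16, 8): λ = (3·16² + 11)/(2·8) ≡ 0/16. 16⁻¹ ≡ 6 (mod 19), so λ ≡ 0·6 ≡ 0.
  x = λ² - 16 - 16 = 0 - 32 ≡ 6; y = λ·(16 - 6) - 8 ≡ 11. → (6, 11)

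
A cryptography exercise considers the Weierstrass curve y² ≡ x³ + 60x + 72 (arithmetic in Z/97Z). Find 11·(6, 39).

(82, 29)

Write Q = (6, 39).
Double-and-add on 11 = (1011)₂. Start with Q = (6, 39) for the leading 1-bit.
double: tangent at (6, 39): λ = (3·6² + 60)/(2·39) ≡ 71/78. 78⁻¹ ≡ 51 (mod 97), so λ ≡ 71·51 ≡ 32.
  x = λ² - 6 - 6 = 1024 - 12 ≡ 42; y = λ·(6 - 42) - 39 ≡ 70. → (42, 70)
double: tangent at (42, 70): λ = (3·42² + 60)/(2·70) ≡ 17/43. 43⁻¹ ≡ 88 (mod 97) since 43·88 = 3784 ≡ 1, so λ ≡ 17·88 ≡ 41.
  x = λ² - 42 - 42 = 1681 - 84 ≡ 45; y = λ·(42 - 45) - 70 ≡ 1. → (45, 1)
add Q: (45, 1) + (6, 39). λ = (39 - 1)/(6 - 45) ≡ 38/58 mod 97. 58⁻¹ ≡ 92 (mod 97), so λ ≡ 4.
  x = λ² - 45 - 6 = 16 - 51 ≡ 62; y = λ·(45 - 62) - 1 ≡ 28. → (62, 28)
double: tangent at (62, 28): λ = (3·62² + 60)/(2·28) ≡ 49/56. 56⁻¹ ≡ 26 (mod 97) since 56·26 = 1456 ≡ 1, so λ ≡ 49·26 ≡ 13.
  x = λ² - 62 - 62 = 169 - 124 ≡ 45; y = λ·(62 - 45) - 28 ≡ 96. → (45, 96)
add Q: (45, 96) + (6, 39). λ = (39 - 96)/(6 - 45) ≡ 40/58 mod 97. 58⁻¹ ≡ 92 (mod 97), so λ ≡ 91.
  x = λ² - 45 - 6 = 8281 - 51 ≡ 82; y = λ·(45 - 82) - 96 ≡ 29. → (82, 29)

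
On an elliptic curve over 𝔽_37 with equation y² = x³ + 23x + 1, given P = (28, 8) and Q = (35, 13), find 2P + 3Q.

First 2P:
Repeated addition: build up to 2P.
2P: tangent at (28, 8): λ = (3·28² + 23)/(2·8) ≡ 7/16. 16⁻¹ ≡ 7 (mod 37) since 16·7 = 112 ≡ 1, so λ ≡ 7·7 ≡ 12.
  x = λ² - 28 - 28 = 144 - 56 ≡ 14; y = λ·(28 - 14) - 8 ≡ 12. → (14, 12)
2P = (14, 12).
Next 3Q:
Repeated addition: build up to 3Q.
2Q: tangent at (35, 13): λ = (3·35² + 23)/(2·13) ≡ 35/26. 26⁻¹ ≡ 10 (mod 37), so λ ≡ 35·10 ≡ 17.
  x = λ² - 35 - 35 = 289 - 70 ≡ 34; y = λ·(35 - 34) - 13 ≡ 4. → (34, 4)
3Q: (34, 4) + (35, 13). λ = (13 - 4)/(35 - 34) ≡ 9/1 mod 37. 1⁻¹ ≡ 1 (mod 37), so λ ≡ 9.
  x = λ² - 34 - 35 = 81 - 69 ≡ 12; y = λ·(34 - 12) - 4 ≡ 9. → (12, 9)
3Q = (12, 9).
Finally 2P + 3Q:
(14, 12) + (12, 9). λ = (9 - 12)/(12 - 14) ≡ 34/35 mod 37. 35⁻¹ ≡ 18 (mod 37), so λ ≡ 20.
  x = λ² - 14 - 12 = 400 - 26 ≡ 4; y = λ·(14 - 4) - 12 ≡ 3. → (4, 3)

(4, 3)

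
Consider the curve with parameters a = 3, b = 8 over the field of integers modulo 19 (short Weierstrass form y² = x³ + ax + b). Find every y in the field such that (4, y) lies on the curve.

none

x³ + 3x + 8 = 84 ≡ 8 (mod 19).
8 is a non-residue mod 19; no y exists.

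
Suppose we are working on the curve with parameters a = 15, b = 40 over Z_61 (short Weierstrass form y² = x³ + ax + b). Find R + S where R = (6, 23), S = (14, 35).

(28, 5)

(6, 23) + (14, 35). λ = (35 - 23)/(14 - 6) ≡ 12/8 mod 61. 8⁻¹ ≡ 23 (mod 61) since 8·23 = 184 ≡ 1, so λ ≡ 32.
  x = λ² - 6 - 14 = 1024 - 20 ≡ 28; y = λ·(6 - 28) - 23 ≡ 5. → (28, 5)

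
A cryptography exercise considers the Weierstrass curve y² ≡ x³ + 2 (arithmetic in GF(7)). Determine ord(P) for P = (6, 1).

2P: tangent at (6, 1): λ = (3·6² + 0)/(2·1) ≡ 3/2. 2⁻¹ ≡ 4 (mod 7), so λ ≡ 3·4 ≡ 5.
  x = λ² - 6 - 6 = 25 - 12 ≡ 6; y = λ·(6 - 6) - 1 ≡ 6. → (6, 6)
3P: (6, 6) + (6, 1): same x and y₁ ≡ -y₂, so the sum is O.
3P = O, so the order is 3.

3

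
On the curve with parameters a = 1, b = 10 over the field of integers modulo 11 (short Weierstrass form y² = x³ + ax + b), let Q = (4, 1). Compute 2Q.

tangent at (4, 1): λ = (3·4² + 1)/(2·1) ≡ 5/2. 2⁻¹ ≡ 6 (mod 11), so λ ≡ 5·6 ≡ 8.
  x = λ² - 4 - 4 = 64 - 8 ≡ 1; y = λ·(4 - 1) - 1 ≡ 1. → (1, 1)

(1, 1)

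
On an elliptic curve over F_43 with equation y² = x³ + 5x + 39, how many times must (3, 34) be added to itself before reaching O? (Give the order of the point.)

3

2P: tangent at (3, 34): λ = (3·3² + 5)/(2·34) ≡ 32/25. 25⁻¹ ≡ 31 (mod 43), so λ ≡ 32·31 ≡ 3.
  x = λ² - 3 - 3 = 9 - 6 ≡ 3; y = λ·(3 - 3) - 34 ≡ 9. → (3, 9)
3P: (3, 9) + (3, 34): same x and y₁ ≡ -y₂, so the sum is O.
3P = O, so the order is 3.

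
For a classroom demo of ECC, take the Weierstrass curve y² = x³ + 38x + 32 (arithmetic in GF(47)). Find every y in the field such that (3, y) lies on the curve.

19, 28

x³ + 38x + 32 = 173 ≡ 32 (mod 47).
Square roots of 32 mod 47: 19 and 28 (since 19² = 361 ≡ 32).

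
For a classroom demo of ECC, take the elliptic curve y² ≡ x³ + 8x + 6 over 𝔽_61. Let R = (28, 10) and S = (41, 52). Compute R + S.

(49, 16)

(28, 10) + (41, 52). λ = (52 - 10)/(41 - 28) ≡ 42/13 mod 61. 13⁻¹ ≡ 47 (mod 61) since 13·47 = 611 ≡ 1, so λ ≡ 22.
  x = λ² - 28 - 41 = 484 - 69 ≡ 49; y = λ·(28 - 49) - 10 ≡ 16. → (49, 16)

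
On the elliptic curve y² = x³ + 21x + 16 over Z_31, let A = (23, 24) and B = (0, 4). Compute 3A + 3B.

First 3A:
Repeated addition: build up to 3A.
2A: tangent at (23, 24): λ = (3·23² + 21)/(2·24) ≡ 27/17. 17⁻¹ ≡ 11 (mod 31) since 17·11 = 187 ≡ 1, so λ ≡ 27·11 ≡ 18.
  x = λ² - 23 - 23 = 324 - 46 ≡ 30; y = λ·(23 - 30) - 24 ≡ 5. → (30, 5)
3A: (30, 5) + (23, 24). λ = (24 - 5)/(23 - 30) ≡ 19/24 mod 31. 24⁻¹ ≡ 22 (mod 31) since 24·22 = 528 ≡ 1, so λ ≡ 15.
  x = λ² - 30 - 23 = 225 - 53 ≡ 17; y = λ·(30 - 17) - 5 ≡ 4. → (17, 4)
3A = (17, 4).
Next 3B:
Repeated addition: build up to 3B.
2B: tangent at (0, 4): λ = (3·0² + 21)/(2·4) ≡ 21/8. 8⁻¹ ≡ 4 (mod 31) since 8·4 = 32 ≡ 1, so λ ≡ 21·4 ≡ 22.
  x = λ² - 0 - 0 = 484 - 0 ≡ 19; y = λ·(0 - 19) - 4 ≡ 12. → (19, 12)
3B: (19, 12) + (0, 4). λ = (4 - 12)/(0 - 19) ≡ 23/12 mod 31. 12⁻¹ ≡ 13 (mod 31) since 12·13 = 156 ≡ 1, so λ ≡ 20.
  x = λ² - 19 - 0 = 400 - 19 ≡ 9; y = λ·(19 - 9) - 12 ≡ 2. → (9, 2)
3B = (9, 2).
Finally 3A + 3B:
(17, 4) + (9, 2). λ = (2 - 4)/(9 - 17) ≡ 29/23 mod 31. 23⁻¹ ≡ 27 (mod 31) since 23·27 = 621 ≡ 1, so λ ≡ 8.
  x = λ² - 17 - 9 = 64 - 26 ≡ 7; y = λ·(17 - 7) - 4 ≡ 14. → (7, 14)

(7, 14)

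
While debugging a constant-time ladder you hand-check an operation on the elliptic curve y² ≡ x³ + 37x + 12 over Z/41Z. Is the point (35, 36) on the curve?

yes

y² = 36² ≡ 25; x³ + 37x + 12 = 44182 ≡ 25 (mod 41). 25 = 25.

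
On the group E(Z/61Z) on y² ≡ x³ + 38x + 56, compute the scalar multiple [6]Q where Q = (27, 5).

O

Double-and-add on 6 = (110)₂. Start with Q = (27, 5) for the leading 1-bit.
double: tangent at (27, 5): λ = (3·27² + 38)/(2·5) ≡ 29/10. 10⁻¹ ≡ 55 (mod 61) since 10·55 = 550 ≡ 1, so λ ≡ 29·55 ≡ 9.
  x = λ² - 27 - 27 = 81 - 54 ≡ 27; y = λ·(27 - 27) - 5 ≡ 56. → (27, 56)
add Q: (27, 56) + (27, 5): same x and y₁ ≡ -y₂, so the sum is the point at infinity.
double: the point at infinity + the point at infinity = the point at infinity (identity).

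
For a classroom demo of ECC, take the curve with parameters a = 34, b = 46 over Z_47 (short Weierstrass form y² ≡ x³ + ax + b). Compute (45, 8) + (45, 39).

The two points share x = 45 and their y-coordinates satisfy 8 + 39 ≡ 0 (mod 47), so they are inverses. Their sum is ∞.

O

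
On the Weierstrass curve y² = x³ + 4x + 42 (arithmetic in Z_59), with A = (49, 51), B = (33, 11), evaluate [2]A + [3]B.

First 2A:
Repeated addition: build up to 2A.
2A: tangent at (49, 51): λ = (3·49² + 4)/(2·51) ≡ 9/43. 43⁻¹ ≡ 11 (mod 59) since 43·11 = 473 ≡ 1, so λ ≡ 9·11 ≡ 40.
  x = λ² - 49 - 49 = 1600 - 98 ≡ 27; y = λ·(49 - 27) - 51 ≡ 3. → (27, 3)
2A = (27, 3).
Next 3B:
Repeated addition: build up to 3B.
2B: tangent at (33, 11): λ = (3·33² + 4)/(2·11) ≡ 26/22. 22⁻¹ ≡ 51 (mod 59) since 22·51 = 1122 ≡ 1, so λ ≡ 26·51 ≡ 28.
  x = λ² - 33 - 33 = 784 - 66 ≡ 10; y = λ·(33 - 10) - 11 ≡ 43. → (10, 43)
3B: (10, 43) + (33, 11). λ = (11 - 43)/(33 - 10) ≡ 27/23 mod 59. 23⁻¹ ≡ 18 (mod 59), so λ ≡ 14.
  x = λ² - 10 - 33 = 196 - 43 ≡ 35; y = λ·(10 - 35) - 43 ≡ 20. → (35, 20)
3B = (35, 20).
Finally 2A + 3B:
(27, 3) + (35, 20). λ = (20 - 3)/(35 - 27) ≡ 17/8 mod 59. 8⁻¹ ≡ 37 (mod 59), so λ ≡ 39.
  x = λ² - 27 - 35 = 1521 - 62 ≡ 43; y = λ·(27 - 43) - 3 ≡ 22. → (43, 22)

(43, 22)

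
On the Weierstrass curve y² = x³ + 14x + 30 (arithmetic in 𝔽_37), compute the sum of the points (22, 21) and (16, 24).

(22, 21) + (16, 24). λ = (24 - 21)/(16 - 22) ≡ 3/31 mod 37. 31⁻¹ ≡ 6 (mod 37) since 31·6 = 186 ≡ 1, so λ ≡ 18.
  x = λ² - 22 - 16 = 324 - 38 ≡ 27; y = λ·(22 - 27) - 21 ≡ 0. → (27, 0)

(27, 0)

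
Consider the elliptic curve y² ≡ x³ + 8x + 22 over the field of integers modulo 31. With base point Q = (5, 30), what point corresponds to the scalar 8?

(8, 28)

Double-and-add on 8 = (1000)₂. Start with Q = (5, 30) for the leading 1-bit.
double: tangent at (5, 30): λ = (3·5² + 8)/(2·30) ≡ 21/29. 29⁻¹ ≡ 15 (mod 31), so λ ≡ 21·15 ≡ 5.
  x = λ² - 5 - 5 = 25 - 10 ≡ 15; y = λ·(5 - 15) - 30 ≡ 13. → (15, 13)
double: tangent at (15, 13): λ = (3·15² + 8)/(2·13) ≡ 1/26. 26⁻¹ ≡ 6 (mod 31) since 26·6 = 156 ≡ 1, so λ ≡ 1·6 ≡ 6.
  x = λ² - 15 - 15 = 36 - 30 ≡ 6; y = λ·(15 - 6) - 13 ≡ 10. → (6, 10)
double: tangent at (6, 10): λ = (3·6² + 8)/(2·10) ≡ 23/20. 20⁻¹ ≡ 14 (mod 31), so λ ≡ 23·14 ≡ 12.
  x = λ² - 6 - 6 = 144 - 12 ≡ 8; y = λ·(6 - 8) - 10 ≡ 28. → (8, 28)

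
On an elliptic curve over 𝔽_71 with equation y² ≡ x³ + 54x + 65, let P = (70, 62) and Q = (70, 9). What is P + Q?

The two points share x = 70 and their y-coordinates satisfy 62 + 9 ≡ 0 (mod 71), so they are inverses. Their sum is O.

O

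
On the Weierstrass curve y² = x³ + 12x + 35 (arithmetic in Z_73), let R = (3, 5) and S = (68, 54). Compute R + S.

(11, 44)

(3, 5) + (68, 54). λ = (54 - 5)/(68 - 3) ≡ 49/65 mod 73. 65⁻¹ ≡ 9 (mod 73), so λ ≡ 3.
  x = λ² - 3 - 68 = 9 - 71 ≡ 11; y = λ·(3 - 11) - 5 ≡ 44. → (11, 44)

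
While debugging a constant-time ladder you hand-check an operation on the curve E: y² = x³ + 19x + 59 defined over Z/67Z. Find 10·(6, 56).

(24, 66)

Write G = (6, 56).
Repeated addition: build up to 10G.
2G: tangent at (6, 56): λ = (3·6² + 19)/(2·56) ≡ 60/45. 45⁻¹ ≡ 3 (mod 67), so λ ≡ 60·3 ≡ 46.
  x = λ² - 6 - 6 = 2116 - 12 ≡ 27; y = λ·(6 - 27) - 56 ≡ 50. → (27, 50)
3G: (27, 50) + (6, 56). λ = (56 - 50)/(6 - 27) ≡ 6/46 mod 67. 46⁻¹ ≡ 51 (mod 67), so λ ≡ 38.
  x = λ² - 27 - 6 = 1444 - 33 ≡ 4; y = λ·(27 - 4) - 50 ≡ 20. → (4, 20)
4G: (4, 20) + (6, 56). λ = (56 - 20)/(6 - 4) ≡ 36/2 mod 67. 2⁻¹ ≡ 34 (mod 67), so λ ≡ 18.
  x = λ² - 4 - 6 = 324 - 10 ≡ 46; y = λ·(4 - 46) - 20 ≡ 28. → (46, 28)
5G: (46, 28) + (6, 56). λ = (56 - 28)/(6 - 46) ≡ 28/27 mod 67. 27⁻¹ ≡ 5 (mod 67) since 27·5 = 135 ≡ 1, so λ ≡ 6.
  x = λ² - 46 - 6 = 36 - 52 ≡ 51; y = λ·(46 - 51) - 28 ≡ 9. → (51, 9)
6G: (51, 9) + (6, 56). λ = (56 - 9)/(6 - 51) ≡ 47/22 mod 67. 22⁻¹ ≡ 64 (mod 67) since 22·64 = 1408 ≡ 1, so λ ≡ 60.
  x = λ² - 51 - 6 = 3600 - 57 ≡ 59; y = λ·(51 - 59) - 9 ≡ 47. → (59, 47)
7G: (59, 47) + (6, 56). λ = (56 - 47)/(6 - 59) ≡ 9/14 mod 67. 14⁻¹ ≡ 24 (mod 67), so λ ≡ 15.
  x = λ² - 59 - 6 = 225 - 65 ≡ 26; y = λ·(59 - 26) - 47 ≡ 46. → (26, 46)
8G: (26, 46) + (6, 56). λ = (56 - 46)/(6 - 26) ≡ 10/47 mod 67. 47⁻¹ ≡ 10 (mod 67) since 47·10 = 470 ≡ 1, so λ ≡ 33.
  x = λ² - 26 - 6 = 1089 - 32 ≡ 52; y = λ·(26 - 52) - 46 ≡ 34. → (52, 34)
9G: (52, 34) + (6, 56). λ = (56 - 34)/(6 - 52) ≡ 22/21 mod 67. 21⁻¹ ≡ 16 (mod 67), so λ ≡ 17.
  x = λ² - 52 - 6 = 289 - 58 ≡ 30; y = λ·(52 - 30) - 34 ≡ 5. → (30, 5)
10G: (30, 5) + (6, 56). λ = (56 - 5)/(6 - 30) ≡ 51/43 mod 67. 43⁻¹ ≡ 53 (mod 67), so λ ≡ 23.
  x = λ² - 30 - 6 = 529 - 36 ≡ 24; y = λ·(30 - 24) - 5 ≡ 66. → (24, 66)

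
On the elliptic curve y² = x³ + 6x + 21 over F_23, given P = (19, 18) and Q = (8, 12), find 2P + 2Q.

First 2P:
Repeated addition: build up to 2P.
2P: tangent at (19, 18): λ = (3·19² + 6)/(2·18) ≡ 8/13. 13⁻¹ ≡ 16 (mod 23), so λ ≡ 8·16 ≡ 13.
  x = λ² - 19 - 19 = 169 - 38 ≡ 16; y = λ·(19 - 16) - 18 ≡ 21. → (16, 21)
2P = (16, 21).
Next 2Q:
Repeated addition: build up to 2Q.
2Q: tangent at (8, 12): λ = (3·8² + 6)/(2·12) ≡ 14/1. 1⁻¹ ≡ 1 (mod 23) since 1·1 = 1 ≡ 1, so λ ≡ 14·1 ≡ 14.
  x = λ² - 8 - 8 = 196 - 16 ≡ 19; y = λ·(8 - 19) - 12 ≡ 18. → (19, 18)
2Q = (19, 18).
Finally 2P + 2Q:
(16, 21) + (19, 18). λ = (18 - 21)/(19 - 16) ≡ 20/3 mod 23. 3⁻¹ ≡ 8 (mod 23) since 3·8 = 24 ≡ 1, so λ ≡ 22.
  x = λ² - 16 - 19 = 484 - 35 ≡ 12; y = λ·(16 - 12) - 21 ≡ 21. → (12, 21)

(12, 21)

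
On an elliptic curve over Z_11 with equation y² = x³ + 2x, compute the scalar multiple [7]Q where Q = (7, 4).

(7, 4)

Repeated addition: build up to 7Q.
2Q: tangent at (7, 4): λ = (3·7² + 2)/(2·4) ≡ 6/8. 8⁻¹ ≡ 7 (mod 11), so λ ≡ 6·7 ≡ 9.
  x = λ² - 7 - 7 = 81 - 14 ≡ 1; y = λ·(7 - 1) - 4 ≡ 6. → (1, 6)
3Q: (1, 6) + (7, 4). λ = (4 - 6)/(7 - 1) ≡ 9/6 mod 11. 6⁻¹ ≡ 2 (mod 11) since 6·2 = 12 ≡ 1, so λ ≡ 7.
  x = λ² - 1 - 7 = 49 - 8 ≡ 8; y = λ·(1 - 8) - 6 ≡ 0. → (8, 0)
4Q: (8, 0) + (7, 4). λ = (4 - 0)/(7 - 8) ≡ 4/10 mod 11. 10⁻¹ ≡ 10 (mod 11), so λ ≡ 7.
  x = λ² - 8 - 7 = 49 - 15 ≡ 1; y = λ·(8 - 1) - 0 ≡ 5. → (1, 5)
5Q: (1, 5) + (7, 4). λ = (4 - 5)/(7 - 1) ≡ 10/6 mod 11. 6⁻¹ ≡ 2 (mod 11), so λ ≡ 9.
  x = λ² - 1 - 7 = 81 - 8 ≡ 7; y = λ·(1 - 7) - 5 ≡ 7. → (7, 7)
6Q: (7, 7) + (7, 4): same x and y₁ ≡ -y₂, so the sum is O.
7Q: O + (7, 4) = (7, 4) (identity).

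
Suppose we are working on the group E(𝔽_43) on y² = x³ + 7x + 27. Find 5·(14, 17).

(19, 28)

Write Q = (14, 17).
Repeated addition: build up to 5Q.
2Q: tangent at (14, 17): λ = (3·14² + 7)/(2·17) ≡ 36/34. 34⁻¹ ≡ 19 (mod 43), so λ ≡ 36·19 ≡ 39.
  x = λ² - 14 - 14 = 1521 - 28 ≡ 31; y = λ·(14 - 31) - 17 ≡ 8. → (31, 8)
3Q: (31, 8) + (14, 17). λ = (17 - 8)/(14 - 31) ≡ 9/26 mod 43. 26⁻¹ ≡ 5 (mod 43) since 26·5 = 130 ≡ 1, so λ ≡ 2.
  x = λ² - 31 - 14 = 4 - 45 ≡ 2; y = λ·(31 - 2) - 8 ≡ 7. → (2, 7)
4Q: (2, 7) + (14, 17). λ = (17 - 7)/(14 - 2) ≡ 10/12 mod 43. 12⁻¹ ≡ 18 (mod 43) since 12·18 = 216 ≡ 1, so λ ≡ 8.
  x = λ² - 2 - 14 = 64 - 16 ≡ 5; y = λ·(2 - 5) - 7 ≡ 12. → (5, 12)
5Q: (5, 12) + (14, 17). λ = (17 - 12)/(14 - 5) ≡ 5/9 mod 43. 9⁻¹ ≡ 24 (mod 43), so λ ≡ 34.
  x = λ² - 5 - 14 = 1156 - 19 ≡ 19; y = λ·(5 - 19) - 12 ≡ 28. → (19, 28)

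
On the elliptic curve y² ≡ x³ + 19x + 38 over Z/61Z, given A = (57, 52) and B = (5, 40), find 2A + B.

(1, 27)

First 2A:
Repeated addition: build up to 2A.
2A: tangent at (57, 52): λ = (3·57² + 19)/(2·52) ≡ 6/43. 43⁻¹ ≡ 44 (mod 61), so λ ≡ 6·44 ≡ 20.
  x = λ² - 57 - 57 = 400 - 114 ≡ 42; y = λ·(57 - 42) - 52 ≡ 4. → (42, 4)
2A = (42, 4).
Finally 2A + B:
(42, 4) + (5, 40). λ = (40 - 4)/(5 - 42) ≡ 36/24 mod 61. 24⁻¹ ≡ 28 (mod 61) since 24·28 = 672 ≡ 1, so λ ≡ 32.
  x = λ² - 42 - 5 = 1024 - 47 ≡ 1; y = λ·(42 - 1) - 4 ≡ 27. → (1, 27)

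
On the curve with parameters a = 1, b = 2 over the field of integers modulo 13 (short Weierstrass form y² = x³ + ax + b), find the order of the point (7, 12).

12

2P: tangent at (7, 12): λ = (3·7² + 1)/(2·12) ≡ 5/11. 11⁻¹ ≡ 6 (mod 13), so λ ≡ 5·6 ≡ 4.
  x = λ² - 7 - 7 = 16 - 14 ≡ 2; y = λ·(7 - 2) - 12 ≡ 8. → (2, 8)
3P: (2, 8) + (7, 12). λ = (12 - 8)/(7 - 2) ≡ 4/5 mod 13. 5⁻¹ ≡ 8 (mod 13) since 5·8 = 40 ≡ 1, so λ ≡ 6.
  x = λ² - 2 - 7 = 36 - 9 ≡ 1; y = λ·(2 - 1) - 8 ≡ 11. → (1, 11)
4P: (1, 11) + (7, 12). λ = (12 - 11)/(7 - 1) ≡ 1/6 mod 13. 6⁻¹ ≡ 11 (mod 13), so λ ≡ 11.
  x = λ² - 1 - 7 = 121 - 8 ≡ 9; y = λ·(1 - 9) - 11 ≡ 5. → (9, 5)
5P: (9, 5) + (7, 12). λ = (12 - 5)/(7 - 9) ≡ 7/11 mod 13. 11⁻¹ ≡ 6 (mod 13), so λ ≡ 3.
  x = λ² - 9 - 7 = 9 - 16 ≡ 6; y = λ·(9 - 6) - 5 ≡ 4. → (6, 4)
6P: (6, 4) + (7, 12). λ = (12 - 4)/(7 - 6) ≡ 8/1 mod 13. 1⁻¹ ≡ 1 (mod 13) since 1·1 = 1 ≡ 1, so λ ≡ 8.
  x = λ² - 6 - 7 = 64 - 13 ≡ 12; y = λ·(6 - 12) - 4 ≡ 0. → (12, 0)
7P: (12, 0) + (7, 12). λ = (12 - 0)/(7 - 12) ≡ 12/8 mod 13. 8⁻¹ ≡ 5 (mod 13), so λ ≡ 8.
  x = λ² - 12 - 7 = 64 - 19 ≡ 6; y = λ·(12 - 6) - 0 ≡ 9. → (6, 9)
8P: (6, 9) + (7, 12). λ = (12 - 9)/(7 - 6) ≡ 3/1 mod 13. 1⁻¹ ≡ 1 (mod 13), so λ ≡ 3.
  x = λ² - 6 - 7 = 9 - 13 ≡ 9; y = λ·(6 - 9) - 9 ≡ 8. → (9, 8)
9P: (9, 8) + (7, 12). λ = (12 - 8)/(7 - 9) ≡ 4/11 mod 13. 11⁻¹ ≡ 6 (mod 13) since 11·6 = 66 ≡ 1, so λ ≡ 11.
  x = λ² - 9 - 7 = 121 - 16 ≡ 1; y = λ·(9 - 1) - 8 ≡ 2. → (1, 2)
10P: (1, 2) + (7, 12). λ = (12 - 2)/(7 - 1) ≡ 10/6 mod 13. 6⁻¹ ≡ 11 (mod 13), so λ ≡ 6.
  x = λ² - 1 - 7 = 36 - 8 ≡ 2; y = λ·(1 - 2) - 2 ≡ 5. → (2, 5)
11P: (2, 5) + (7, 12). λ = (12 - 5)/(7 - 2) ≡ 7/5 mod 13. 5⁻¹ ≡ 8 (mod 13), so λ ≡ 4.
  x = λ² - 2 - 7 = 16 - 9 ≡ 7; y = λ·(2 - 7) - 5 ≡ 1. → (7, 1)
12P: (7, 1) + (7, 12): same x and y₁ ≡ -y₂, so the sum is 𝒪.
12P = 𝒪, so the order is 12.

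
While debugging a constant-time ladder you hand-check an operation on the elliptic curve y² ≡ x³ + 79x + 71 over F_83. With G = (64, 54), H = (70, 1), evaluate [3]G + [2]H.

First 3G:
Repeated addition: build up to 3G.
2G: tangent at (64, 54): λ = (3·64² + 79)/(2·54) ≡ 0/25. 25⁻¹ ≡ 10 (mod 83) since 25·10 = 250 ≡ 1, so λ ≡ 0·10 ≡ 0.
  x = λ² - 64 - 64 = 0 - 128 ≡ 38; y = λ·(64 - 38) - 54 ≡ 29. → (38, 29)
3G: (38, 29) + (64, 54). λ = (54 - 29)/(64 - 38) ≡ 25/26 mod 83. 26⁻¹ ≡ 16 (mod 83) since 26·16 = 416 ≡ 1, so λ ≡ 68.
  x = λ² - 38 - 64 = 4624 - 102 ≡ 40; y = λ·(38 - 40) - 29 ≡ 1. → (40, 1)
3G = (40, 1).
Next 2H:
Repeated addition: build up to 2H.
2H: tangent at (70, 1): λ = (3·70² + 79)/(2·1) ≡ 5/2. 2⁻¹ ≡ 42 (mod 83) since 2·42 = 84 ≡ 1, so λ ≡ 5·42 ≡ 44.
  x = λ² - 70 - 70 = 1936 - 140 ≡ 53; y = λ·(70 - 53) - 1 ≡ 0. → (53, 0)
2H = (53, 0).
Finally 3G + 2H:
(40, 1) + (53, 0). λ = (0 - 1)/(53 - 40) ≡ 82/13 mod 83. 13⁻¹ ≡ 32 (mod 83) since 13·32 = 416 ≡ 1, so λ ≡ 51.
  x = λ² - 40 - 53 = 2601 - 93 ≡ 18; y = λ·(40 - 18) - 1 ≡ 42. → (18, 42)

(18, 42)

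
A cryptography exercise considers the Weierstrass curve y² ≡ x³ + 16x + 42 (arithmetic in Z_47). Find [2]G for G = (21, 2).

(41, 24)

tangent at (21, 2): λ = (3·21² + 16)/(2·2) ≡ 23/4. 4⁻¹ ≡ 12 (mod 47), so λ ≡ 23·12 ≡ 41.
  x = λ² - 21 - 21 = 1681 - 42 ≡ 41; y = λ·(21 - 41) - 2 ≡ 24. → (41, 24)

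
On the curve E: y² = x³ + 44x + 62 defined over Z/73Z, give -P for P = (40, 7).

(40, 66)

-(40, 7) = (40, -7 mod 73) = (40, 66).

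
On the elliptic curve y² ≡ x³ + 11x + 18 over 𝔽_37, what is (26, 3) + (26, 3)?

tangent at (26, 3): λ = (3·26² + 11)/(2·3) ≡ 4/6. 6⁻¹ ≡ 31 (mod 37), so λ ≡ 4·31 ≡ 13.
  x = λ² - 26 - 26 = 169 - 52 ≡ 6; y = λ·(26 - 6) - 3 ≡ 35. → (6, 35)

(6, 35)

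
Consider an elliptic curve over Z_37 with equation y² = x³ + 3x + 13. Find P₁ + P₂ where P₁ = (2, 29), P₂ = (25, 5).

(22, 16)

(2, 29) + (25, 5). λ = (5 - 29)/(25 - 2) ≡ 13/23 mod 37. 23⁻¹ ≡ 29 (mod 37), so λ ≡ 7.
  x = λ² - 2 - 25 = 49 - 27 ≡ 22; y = λ·(2 - 22) - 29 ≡ 16. → (22, 16)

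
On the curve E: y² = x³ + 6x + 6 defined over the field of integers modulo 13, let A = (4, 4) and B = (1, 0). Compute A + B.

(4, 4) + (1, 0). λ = (0 - 4)/(1 - 4) ≡ 9/10 mod 13. 10⁻¹ ≡ 4 (mod 13), so λ ≡ 10.
  x = λ² - 4 - 1 = 100 - 5 ≡ 4; y = λ·(4 - 4) - 4 ≡ 9. → (4, 9)

(4, 9)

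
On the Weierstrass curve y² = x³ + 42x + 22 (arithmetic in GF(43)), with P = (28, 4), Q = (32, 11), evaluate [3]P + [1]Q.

(41, 4)

First 3P:
Repeated addition: build up to 3P.
2P: tangent at (28, 4): λ = (3·28² + 42)/(2·4) ≡ 29/8. 8⁻¹ ≡ 27 (mod 43) since 8·27 = 216 ≡ 1, so λ ≡ 29·27 ≡ 9.
  x = λ² - 28 - 28 = 81 - 56 ≡ 25; y = λ·(28 - 25) - 4 ≡ 23. → (25, 23)
3P: (25, 23) + (28, 4). λ = (4 - 23)/(28 - 25) ≡ 24/3 mod 43. 3⁻¹ ≡ 29 (mod 43), so λ ≡ 8.
  x = λ² - 25 - 28 = 64 - 53 ≡ 11; y = λ·(25 - 11) - 23 ≡ 3. → (11, 3)
3P = (11, 3).
Finally 3P + Q:
(11, 3) + (32, 11). λ = (11 - 3)/(32 - 11) ≡ 8/21 mod 43. 21⁻¹ ≡ 41 (mod 43), so λ ≡ 27.
  x = λ² - 11 - 32 = 729 - 43 ≡ 41; y = λ·(11 - 41) - 3 ≡ 4. → (41, 4)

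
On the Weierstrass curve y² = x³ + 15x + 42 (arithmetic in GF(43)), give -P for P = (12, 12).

(12, 31)

-(12, 12) = (12, -12 mod 43) = (12, 31).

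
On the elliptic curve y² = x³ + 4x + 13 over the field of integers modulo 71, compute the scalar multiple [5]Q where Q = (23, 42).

(47, 68)

Repeated addition: build up to 5Q.
2Q: tangent at (23, 42): λ = (3·23² + 4)/(2·42) ≡ 29/13. 13⁻¹ ≡ 11 (mod 71) since 13·11 = 143 ≡ 1, so λ ≡ 29·11 ≡ 35.
  x = λ² - 23 - 23 = 1225 - 46 ≡ 43; y = λ·(23 - 43) - 42 ≡ 39. → (43, 39)
3Q: (43, 39) + (23, 42). λ = (42 - 39)/(23 - 43) ≡ 3/51 mod 71. 51⁻¹ ≡ 39 (mod 71) since 51·39 = 1989 ≡ 1, so λ ≡ 46.
  x = λ² - 43 - 23 = 2116 - 66 ≡ 62; y = λ·(43 - 62) - 39 ≡ 10. → (62, 10)
4Q: (62, 10) + (23, 42). λ = (42 - 10)/(23 - 62) ≡ 32/32 mod 71. 32⁻¹ ≡ 20 (mod 71) since 32·20 = 640 ≡ 1, so λ ≡ 1.
  x = λ² - 62 - 23 = 1 - 85 ≡ 58; y = λ·(62 - 58) - 10 ≡ 65. → (58, 65)
5Q: (58, 65) + (23, 42). λ = (42 - 65)/(23 - 58) ≡ 48/36 mod 71. 36⁻¹ ≡ 2 (mod 71), so λ ≡ 25.
  x = λ² - 58 - 23 = 625 - 81 ≡ 47; y = λ·(58 - 47) - 65 ≡ 68. → (47, 68)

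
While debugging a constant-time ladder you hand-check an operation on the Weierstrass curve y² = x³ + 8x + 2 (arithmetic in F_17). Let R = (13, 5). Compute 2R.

(4, 8)

tangent at (13, 5): λ = (3·13² + 8)/(2·5) ≡ 5/10. 10⁻¹ ≡ 12 (mod 17), so λ ≡ 5·12 ≡ 9.
  x = λ² - 13 - 13 = 81 - 26 ≡ 4; y = λ·(13 - 4) - 5 ≡ 8. → (4, 8)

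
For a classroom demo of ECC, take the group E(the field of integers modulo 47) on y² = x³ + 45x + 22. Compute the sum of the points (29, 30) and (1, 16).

(29, 17)

(29, 30) + (1, 16). λ = (16 - 30)/(1 - 29) ≡ 33/19 mod 47. 19⁻¹ ≡ 5 (mod 47), so λ ≡ 24.
  x = λ² - 29 - 1 = 576 - 30 ≡ 29; y = λ·(29 - 29) - 30 ≡ 17. → (29, 17)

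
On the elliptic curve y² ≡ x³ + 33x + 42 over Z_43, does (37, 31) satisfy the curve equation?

y² = 31² ≡ 15; x³ + 33x + 42 = 51916 ≡ 15 (mod 43). 15 = 15.

yes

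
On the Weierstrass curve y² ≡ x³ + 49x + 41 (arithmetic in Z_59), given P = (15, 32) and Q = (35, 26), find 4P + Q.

(52, 2)

First 4P:
Repeated addition: build up to 4P.
2P: tangent at (15, 32): λ = (3·15² + 49)/(2·32) ≡ 16/5. 5⁻¹ ≡ 12 (mod 59) since 5·12 = 60 ≡ 1, so λ ≡ 16·12 ≡ 15.
  x = λ² - 15 - 15 = 225 - 30 ≡ 18; y = λ·(15 - 18) - 32 ≡ 41. → (18, 41)
3P: (18, 41) + (15, 32). λ = (32 - 41)/(15 - 18) ≡ 50/56 mod 59. 56⁻¹ ≡ 39 (mod 59), so λ ≡ 3.
  x = λ² - 18 - 15 = 9 - 33 ≡ 35; y = λ·(18 - 35) - 41 ≡ 26. → (35, 26)
4P: (35, 26) + (15, 32). λ = (32 - 26)/(15 - 35) ≡ 6/39 mod 59. 39⁻¹ ≡ 56 (mod 59) since 39·56 = 2184 ≡ 1, so λ ≡ 41.
  x = λ² - 35 - 15 = 1681 - 50 ≡ 38; y = λ·(35 - 38) - 26 ≡ 28. → (38, 28)
4P = (38, 28).
Finally 4P + Q:
(38, 28) + (35, 26). λ = (26 - 28)/(35 - 38) ≡ 57/56 mod 59. 56⁻¹ ≡ 39 (mod 59), so λ ≡ 40.
  x = λ² - 38 - 35 = 1600 - 73 ≡ 52; y = λ·(38 - 52) - 28 ≡ 2. → (52, 2)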